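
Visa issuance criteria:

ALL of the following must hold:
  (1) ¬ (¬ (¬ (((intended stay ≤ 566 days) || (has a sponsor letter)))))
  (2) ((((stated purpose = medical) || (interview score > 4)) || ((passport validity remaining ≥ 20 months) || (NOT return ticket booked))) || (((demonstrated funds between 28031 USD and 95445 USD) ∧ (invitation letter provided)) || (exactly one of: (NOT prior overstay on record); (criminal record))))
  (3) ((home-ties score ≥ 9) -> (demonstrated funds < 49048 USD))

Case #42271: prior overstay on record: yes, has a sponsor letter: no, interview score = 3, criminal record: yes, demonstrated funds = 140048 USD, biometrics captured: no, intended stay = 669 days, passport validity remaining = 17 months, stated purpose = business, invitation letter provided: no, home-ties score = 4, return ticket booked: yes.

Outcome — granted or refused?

Atomic conditions:
  intended stay ≤ 566 days: 669 ≤ 566 is false
  has a sponsor letter: no → false
  stated purpose = medical: business == medical is false
  interview score > 4: 3 > 4 is false
  passport validity remaining ≥ 20 months: 17 ≥ 20 is false
  NOT return ticket booked: yes → false
  demonstrated funds between 28031 USD and 95445 USD: 140048 in [28031, 95445] is false
  invitation letter provided: no → false
  NOT prior overstay on record: yes → false
  criminal record: yes → true
  home-ties score ≥ 9: 4 ≥ 9 is false
  demonstrated funds < 49048 USD: 140048 < 49048 is false
Combine:
[1.1.1.1] false OR false = false
[1.1.1] NOT false = true
[1.1] NOT true = false
[1] NOT false = true
[2.1.1] false OR false = false
[2.1.2] false OR false = false
[2.1] false OR false = false
[2.2.1] false AND false = false
[2.2.2] exactly-one(false, true) = true
[2.2] false OR true = true
[2] false OR true = true
[3] false → false (antecedent false ⇒ implication holds) = true
[root] true AND true AND true = true
Overall: true → granted

Granted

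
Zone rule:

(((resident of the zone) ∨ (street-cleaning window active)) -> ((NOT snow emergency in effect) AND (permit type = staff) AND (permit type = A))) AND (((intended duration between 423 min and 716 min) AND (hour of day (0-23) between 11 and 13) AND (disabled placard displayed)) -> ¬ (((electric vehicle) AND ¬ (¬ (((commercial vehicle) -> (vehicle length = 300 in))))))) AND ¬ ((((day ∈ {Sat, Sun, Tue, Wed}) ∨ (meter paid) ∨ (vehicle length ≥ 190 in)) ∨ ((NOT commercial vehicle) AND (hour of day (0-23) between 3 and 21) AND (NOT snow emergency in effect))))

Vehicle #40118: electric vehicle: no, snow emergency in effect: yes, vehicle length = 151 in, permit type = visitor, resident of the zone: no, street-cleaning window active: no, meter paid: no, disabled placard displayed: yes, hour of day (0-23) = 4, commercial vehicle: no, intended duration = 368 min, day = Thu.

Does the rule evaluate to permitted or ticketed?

Atomic conditions:
  resident of the zone: no → false
  street-cleaning window active: no → false
  NOT snow emergency in effect: yes → false
  permit type = staff: visitor == staff is false
  permit type = A: visitor == A is false
  intended duration between 423 min and 716 min: 368 in [423, 716] is false
  hour of day (0-23) between 11 and 13: 4 in [11, 13] is false
  disabled placard displayed: yes → true
  electric vehicle: no → false
  commercial vehicle: no → false
  vehicle length = 300 in: 151 == 300 is false
  day ∈ {Sat, Sun, Tue, Wed}: Thu is not in the set → false
  meter paid: no → false
  vehicle length ≥ 190 in: 151 ≥ 190 is false
  NOT commercial vehicle: no → true
  hour of day (0-23) between 3 and 21: 4 in [3, 21] is true
Combine:
[1.1] false OR false = false
[1.2] false AND false AND false = false
[1] false → false (antecedent false ⇒ implication holds) = true
[2.1] false AND false AND true = false
[2.2.1.2.1.1] false → false (antecedent false ⇒ implication holds) = true
[2.2.1.2.1] NOT true = false
[2.2.1.2] NOT false = true
[2.2.1] false AND true = false
[2.2] NOT false = true
[2] false → true (antecedent false ⇒ implication holds) = true
[3.1.1] false OR false OR false = false
[3.1.2] true AND true AND false = false
[3.1] false OR false = false
[3] NOT false = true
[root] true AND true AND true = true
Overall: true → permitted

Permitted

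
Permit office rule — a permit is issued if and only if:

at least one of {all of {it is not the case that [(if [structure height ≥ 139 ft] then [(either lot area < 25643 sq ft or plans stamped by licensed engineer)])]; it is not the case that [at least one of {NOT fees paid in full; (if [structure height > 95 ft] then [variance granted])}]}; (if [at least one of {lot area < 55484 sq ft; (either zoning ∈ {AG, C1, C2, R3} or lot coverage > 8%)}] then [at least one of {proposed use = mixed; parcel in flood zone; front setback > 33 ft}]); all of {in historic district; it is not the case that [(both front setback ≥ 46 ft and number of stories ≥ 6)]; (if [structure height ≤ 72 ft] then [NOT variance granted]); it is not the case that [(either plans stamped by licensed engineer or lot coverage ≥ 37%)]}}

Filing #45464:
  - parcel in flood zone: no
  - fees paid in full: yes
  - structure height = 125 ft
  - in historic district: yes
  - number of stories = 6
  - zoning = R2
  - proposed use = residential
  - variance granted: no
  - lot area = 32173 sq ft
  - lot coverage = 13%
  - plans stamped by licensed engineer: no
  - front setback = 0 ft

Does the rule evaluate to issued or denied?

Atomic conditions:
  structure height ≥ 139 ft: 125 ≥ 139 is false
  lot area < 25643 sq ft: 32173 < 25643 is false
  plans stamped by licensed engineer: no → false
  NOT fees paid in full: yes → false
  structure height > 95 ft: 125 > 95 is true
  variance granted: no → false
  lot area < 55484 sq ft: 32173 < 55484 is true
  zoning ∈ {AG, C1, C2, R3}: R2 is not in the set → false
  lot coverage > 8%: 13 > 8 is true
  proposed use = mixed: residential == mixed is false
  parcel in flood zone: no → false
  front setback > 33 ft: 0 > 33 is false
  in historic district: yes → true
  front setback ≥ 46 ft: 0 ≥ 46 is false
  number of stories ≥ 6: 6 ≥ 6 is true
  structure height ≤ 72 ft: 125 ≤ 72 is false
  NOT variance granted: no → true
  lot coverage ≥ 37%: 13 ≥ 37 is false
Combine:
[1.1.1.2] false OR false = false
[1.1.1] false → false (antecedent false ⇒ implication holds) = true
[1.1] NOT true = false
[1.2.1.2] true → false = false
[1.2.1] false OR false = false
[1.2] NOT false = true
[1] false AND true = false
[2.1.2] false OR true = true
[2.1] true OR true = true
[2.2] false OR false OR false = false
[2] true → false = false
[3.2.1] false AND true = false
[3.2] NOT false = true
[3.3] false → true (antecedent false ⇒ implication holds) = true
[3.4.1] false OR false = false
[3.4] NOT false = true
[3] true AND true AND true AND true = true
[root] false OR false OR true = true
Overall: true → issued

Issued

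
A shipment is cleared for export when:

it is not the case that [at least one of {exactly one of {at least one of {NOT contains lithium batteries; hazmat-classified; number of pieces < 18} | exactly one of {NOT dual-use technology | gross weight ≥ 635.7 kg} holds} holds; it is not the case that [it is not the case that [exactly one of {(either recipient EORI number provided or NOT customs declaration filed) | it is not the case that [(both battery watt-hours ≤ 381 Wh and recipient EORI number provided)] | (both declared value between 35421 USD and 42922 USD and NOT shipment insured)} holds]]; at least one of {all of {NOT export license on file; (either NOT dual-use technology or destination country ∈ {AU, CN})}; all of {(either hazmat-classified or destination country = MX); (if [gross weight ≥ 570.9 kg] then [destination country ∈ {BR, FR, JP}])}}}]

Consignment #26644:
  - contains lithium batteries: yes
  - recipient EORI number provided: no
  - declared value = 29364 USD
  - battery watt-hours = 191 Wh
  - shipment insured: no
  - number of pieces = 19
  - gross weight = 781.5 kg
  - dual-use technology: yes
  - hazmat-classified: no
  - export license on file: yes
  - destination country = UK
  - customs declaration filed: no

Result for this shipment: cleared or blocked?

Blocked

Atomic conditions:
  NOT contains lithium batteries: yes → false
  hazmat-classified: no → false
  number of pieces < 18: 19 < 18 is false
  NOT dual-use technology: yes → false
  gross weight ≥ 635.7 kg: 781.5 ≥ 635.7 is true
  recipient EORI number provided: no → false
  NOT customs declaration filed: no → true
  battery watt-hours ≤ 381 Wh: 191 ≤ 381 is true
  declared value between 35421 USD and 42922 USD: 29364 in [35421, 42922] is false
  NOT shipment insured: no → true
  NOT export license on file: yes → false
  destination country ∈ {AU, CN}: UK is not in the set → false
  destination country = MX: UK == MX is false
  gross weight ≥ 570.9 kg: 781.5 ≥ 570.9 is true
  destination country ∈ {BR, FR, JP}: UK is not in the set → false
Combine:
[1.1.1] false OR false OR false = false
[1.1.2] exactly-one(false, true) = true
[1.1] exactly-one(false, true) = true
[1.2.1.1.1] false OR true = true
[1.2.1.1.2.1] true AND false = false
[1.2.1.1.2] NOT false = true
[1.2.1.1.3] false AND true = false
[1.2.1.1] exactly-one(true, true, false) = false
[1.2.1] NOT false = true
[1.2] NOT true = false
[1.3.1.2] false OR false = false
[1.3.1] false AND false = false
[1.3.2.1] false OR false = false
[1.3.2.2] true → false = false
[1.3.2] false AND false = false
[1.3] false OR false = false
[1] true OR false OR false = true
[root] NOT true = false
Overall: false → blocked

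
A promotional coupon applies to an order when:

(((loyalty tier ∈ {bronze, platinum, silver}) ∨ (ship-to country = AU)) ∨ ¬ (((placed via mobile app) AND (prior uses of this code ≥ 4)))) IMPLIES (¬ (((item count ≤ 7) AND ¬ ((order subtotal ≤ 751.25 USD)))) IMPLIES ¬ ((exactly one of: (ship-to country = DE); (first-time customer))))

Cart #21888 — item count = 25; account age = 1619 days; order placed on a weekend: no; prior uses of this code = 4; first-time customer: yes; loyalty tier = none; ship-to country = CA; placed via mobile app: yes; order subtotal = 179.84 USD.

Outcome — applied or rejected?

Applied

Atomic conditions:
  loyalty tier ∈ {bronze, platinum, silver}: none is not in the set → false
  ship-to country = AU: CA == AU is false
  placed via mobile app: yes → true
  prior uses of this code ≥ 4: 4 ≥ 4 is true
  item count ≤ 7: 25 ≤ 7 is false
  order subtotal ≤ 751.25 USD: 179.84 ≤ 751.25 is true
  ship-to country = DE: CA == DE is false
  first-time customer: yes → true
Combine:
[1.1] false OR false = false
[1.2.1] true AND true = true
[1.2] NOT true = false
[1] false OR false = false
[2.1.1.2] NOT true = false
[2.1.1] false AND false = false
[2.1] NOT false = true
[2.2.1] exactly-one(false, true) = true
[2.2] NOT true = false
[2] true → false = false
[root] false → false (antecedent false ⇒ implication holds) = true
Overall: true → applied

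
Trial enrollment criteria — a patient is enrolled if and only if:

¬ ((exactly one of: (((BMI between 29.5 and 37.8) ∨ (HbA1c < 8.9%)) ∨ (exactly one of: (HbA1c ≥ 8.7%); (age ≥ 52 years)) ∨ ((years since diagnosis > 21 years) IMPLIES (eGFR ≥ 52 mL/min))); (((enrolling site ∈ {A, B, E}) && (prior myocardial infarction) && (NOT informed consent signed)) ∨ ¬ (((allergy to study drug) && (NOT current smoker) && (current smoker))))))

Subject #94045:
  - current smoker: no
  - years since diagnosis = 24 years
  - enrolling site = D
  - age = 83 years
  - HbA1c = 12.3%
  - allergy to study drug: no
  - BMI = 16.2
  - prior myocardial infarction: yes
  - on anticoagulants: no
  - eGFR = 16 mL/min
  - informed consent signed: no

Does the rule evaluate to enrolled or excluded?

Excluded

Atomic conditions:
  BMI between 29.5 and 37.8: 16.2 in [29.5, 37.8] is false
  HbA1c < 8.9%: 12.3 < 8.9 is false
  HbA1c ≥ 8.7%: 12.3 ≥ 8.7 is true
  age ≥ 52 years: 83 ≥ 52 is true
  years since diagnosis > 21 years: 24 > 21 is true
  eGFR ≥ 52 mL/min: 16 ≥ 52 is false
  enrolling site ∈ {A, B, E}: D is not in the set → false
  prior myocardial infarction: yes → true
  NOT informed consent signed: no → true
  allergy to study drug: no → false
  NOT current smoker: no → true
  current smoker: no → false
Combine:
[1.1.1] false OR false = false
[1.1.2] exactly-one(true, true) = false
[1.1.3] true → false = false
[1.1] false OR false OR false = false
[1.2.1] false AND true AND true = false
[1.2.2.1] false AND true AND false = false
[1.2.2] NOT false = true
[1.2] false OR true = true
[1] exactly-one(false, true) = true
[root] NOT true = false
Overall: false → excluded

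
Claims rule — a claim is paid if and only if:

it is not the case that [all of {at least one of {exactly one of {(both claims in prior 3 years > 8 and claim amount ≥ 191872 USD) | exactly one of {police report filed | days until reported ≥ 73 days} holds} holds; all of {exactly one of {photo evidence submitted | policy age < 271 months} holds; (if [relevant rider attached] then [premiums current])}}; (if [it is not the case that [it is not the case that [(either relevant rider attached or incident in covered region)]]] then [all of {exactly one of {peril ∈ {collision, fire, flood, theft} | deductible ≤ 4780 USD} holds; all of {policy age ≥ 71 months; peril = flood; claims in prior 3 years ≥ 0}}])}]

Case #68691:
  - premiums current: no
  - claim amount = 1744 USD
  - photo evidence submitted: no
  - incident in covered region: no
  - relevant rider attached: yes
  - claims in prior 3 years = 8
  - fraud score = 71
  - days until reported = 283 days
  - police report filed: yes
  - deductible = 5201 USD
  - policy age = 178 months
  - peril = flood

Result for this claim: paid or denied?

Paid

Atomic conditions:
  claims in prior 3 years > 8: 8 > 8 is false
  claim amount ≥ 191872 USD: 1744 ≥ 191872 is false
  police report filed: yes → true
  days until reported ≥ 73 days: 283 ≥ 73 is true
  photo evidence submitted: no → false
  policy age < 271 months: 178 < 271 is true
  relevant rider attached: yes → true
  premiums current: no → false
  incident in covered region: no → false
  peril ∈ {collision, fire, flood, theft}: flood is in the set → true
  deductible ≤ 4780 USD: 5201 ≤ 4780 is false
  policy age ≥ 71 months: 178 ≥ 71 is true
  peril = flood: flood == flood is true
  claims in prior 3 years ≥ 0: 8 ≥ 0 is true
Combine:
[1.1.1.1] false AND false = false
[1.1.1.2] exactly-one(true, true) = false
[1.1.1] exactly-one(false, false) = false
[1.1.2.1] exactly-one(false, true) = true
[1.1.2.2] true → false = false
[1.1.2] true AND false = false
[1.1] false OR false = false
[1.2.1.1.1] true OR false = true
[1.2.1.1] NOT true = false
[1.2.1] NOT false = true
[1.2.2.1] exactly-one(true, false) = true
[1.2.2.2] true AND true AND true = true
[1.2.2] true AND true = true
[1.2] true → true = true
[1] false AND true = false
[root] NOT false = true
Overall: true → paid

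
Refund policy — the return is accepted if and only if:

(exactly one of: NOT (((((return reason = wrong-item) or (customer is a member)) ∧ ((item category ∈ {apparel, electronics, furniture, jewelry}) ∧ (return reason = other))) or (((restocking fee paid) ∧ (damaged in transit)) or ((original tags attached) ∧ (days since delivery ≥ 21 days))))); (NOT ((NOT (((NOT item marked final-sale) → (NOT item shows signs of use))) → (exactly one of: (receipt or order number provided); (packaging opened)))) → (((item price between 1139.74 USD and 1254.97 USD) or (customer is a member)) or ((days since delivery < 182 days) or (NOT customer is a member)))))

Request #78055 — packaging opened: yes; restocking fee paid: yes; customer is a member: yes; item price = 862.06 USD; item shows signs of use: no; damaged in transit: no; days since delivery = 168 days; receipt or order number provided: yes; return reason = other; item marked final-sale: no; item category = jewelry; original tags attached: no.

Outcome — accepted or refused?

Atomic conditions:
  return reason = wrong-item: other == wrong-item is false
  customer is a member: yes → true
  item category ∈ {apparel, electronics, furniture, jewelry}: jewelry is in the set → true
  return reason = other: other == other is true
  restocking fee paid: yes → true
  damaged in transit: no → false
  original tags attached: no → false
  days since delivery ≥ 21 days: 168 ≥ 21 is true
  NOT item marked final-sale: no → true
  NOT item shows signs of use: no → true
  receipt or order number provided: yes → true
  packaging opened: yes → true
  item price between 1139.74 USD and 1254.97 USD: 862.06 in [1139.74, 1254.97] is false
  days since delivery < 182 days: 168 < 182 is true
  NOT customer is a member: yes → false
Combine:
[1.1.1.1] false OR true = true
[1.1.1.2] true AND true = true
[1.1.1] true AND true = true
[1.1.2.1] true AND false = false
[1.1.2.2] false AND true = false
[1.1.2] false OR false = false
[1.1] true OR false = true
[1] NOT true = false
[2.1.1.1.1] true → true = true
[2.1.1.1] NOT true = false
[2.1.1.2] exactly-one(true, true) = false
[2.1.1] false → false (antecedent false ⇒ implication holds) = true
[2.1] NOT true = false
[2.2.1] false OR true = true
[2.2.2] true OR false = true
[2.2] true OR true = true
[2] false → true (antecedent false ⇒ implication holds) = true
[root] exactly-one(false, true) = true
Overall: true → accepted

Accepted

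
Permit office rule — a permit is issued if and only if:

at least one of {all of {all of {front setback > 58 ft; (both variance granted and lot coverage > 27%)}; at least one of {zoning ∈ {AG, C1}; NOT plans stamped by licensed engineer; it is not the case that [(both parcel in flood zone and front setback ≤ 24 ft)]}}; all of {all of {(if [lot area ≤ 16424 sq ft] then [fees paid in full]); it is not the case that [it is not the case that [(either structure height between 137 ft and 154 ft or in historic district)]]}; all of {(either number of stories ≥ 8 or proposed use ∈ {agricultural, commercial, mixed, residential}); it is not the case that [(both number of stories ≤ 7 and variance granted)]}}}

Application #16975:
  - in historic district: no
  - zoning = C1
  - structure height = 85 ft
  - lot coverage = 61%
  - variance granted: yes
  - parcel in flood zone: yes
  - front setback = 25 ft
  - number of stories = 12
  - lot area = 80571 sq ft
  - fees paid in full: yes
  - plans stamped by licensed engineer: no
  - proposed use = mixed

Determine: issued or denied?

Atomic conditions:
  front setback > 58 ft: 25 > 58 is false
  variance granted: yes → true
  lot coverage > 27%: 61 > 27 is true
  zoning ∈ {AG, C1}: C1 is in the set → true
  NOT plans stamped by licensed engineer: no → true
  parcel in flood zone: yes → true
  front setback ≤ 24 ft: 25 ≤ 24 is false
  lot area ≤ 16424 sq ft: 80571 ≤ 16424 is false
  fees paid in full: yes → true
  structure height between 137 ft and 154 ft: 85 in [137, 154] is false
  in historic district: no → false
  number of stories ≥ 8: 12 ≥ 8 is true
  proposed use ∈ {agricultural, commercial, mixed, residential}: mixed is in the set → true
  number of stories ≤ 7: 12 ≤ 7 is false
Combine:
[1.1.2] true AND true = true
[1.1] false AND true = false
[1.2.3.1] true AND false = false
[1.2.3] NOT false = true
[1.2] true OR true OR true = true
[1] false AND true = false
[2.1.1] false → true (antecedent false ⇒ implication holds) = true
[2.1.2.1.1] false OR false = false
[2.1.2.1] NOT false = true
[2.1.2] NOT true = false
[2.1] true AND false = false
[2.2.1] true OR true = true
[2.2.2.1] false AND true = false
[2.2.2] NOT false = true
[2.2] true AND true = true
[2] false AND true = false
[root] false OR false = false
Overall: false → denied

Denied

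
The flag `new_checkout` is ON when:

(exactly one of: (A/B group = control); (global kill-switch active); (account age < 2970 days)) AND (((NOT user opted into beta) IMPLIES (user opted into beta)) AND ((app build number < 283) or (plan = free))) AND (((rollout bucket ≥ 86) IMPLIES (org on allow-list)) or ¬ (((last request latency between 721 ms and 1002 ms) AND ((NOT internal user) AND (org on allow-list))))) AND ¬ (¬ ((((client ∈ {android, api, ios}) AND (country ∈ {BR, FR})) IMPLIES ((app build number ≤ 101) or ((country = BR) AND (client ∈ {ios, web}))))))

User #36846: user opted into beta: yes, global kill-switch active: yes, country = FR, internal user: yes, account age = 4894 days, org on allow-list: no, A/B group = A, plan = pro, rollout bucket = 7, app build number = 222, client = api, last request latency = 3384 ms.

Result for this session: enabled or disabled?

Atomic conditions:
  A/B group = control: A == control is false
  global kill-switch active: yes → true
  account age < 2970 days: 4894 < 2970 is false
  NOT user opted into beta: yes → false
  user opted into beta: yes → true
  app build number < 283: 222 < 283 is true
  plan = free: pro == free is false
  rollout bucket ≥ 86: 7 ≥ 86 is false
  org on allow-list: no → false
  last request latency between 721 ms and 1002 ms: 3384 in [721, 1002] is false
  NOT internal user: yes → false
  client ∈ {android, api, ios}: api is in the set → true
  country ∈ {BR, FR}: FR is in the set → true
  app build number ≤ 101: 222 ≤ 101 is false
  country = BR: FR == BR is false
  client ∈ {ios, web}: api is not in the set → false
Combine:
[1] exactly-one(false, true, false) = true
[2.1] false → true (antecedent false ⇒ implication holds) = true
[2.2] true OR false = true
[2] true AND true = true
[3.1] false → false (antecedent false ⇒ implication holds) = true
[3.2.1.2] false AND false = false
[3.2.1] false AND false = false
[3.2] NOT false = true
[3] true OR true = true
[4.1.1.1] true AND true = true
[4.1.1.2.2] false AND false = false
[4.1.1.2] false OR false = false
[4.1.1] true → false = false
[4.1] NOT false = true
[4] NOT true = false
[root] true AND true AND true AND false = false
Overall: false → disabled

Disabled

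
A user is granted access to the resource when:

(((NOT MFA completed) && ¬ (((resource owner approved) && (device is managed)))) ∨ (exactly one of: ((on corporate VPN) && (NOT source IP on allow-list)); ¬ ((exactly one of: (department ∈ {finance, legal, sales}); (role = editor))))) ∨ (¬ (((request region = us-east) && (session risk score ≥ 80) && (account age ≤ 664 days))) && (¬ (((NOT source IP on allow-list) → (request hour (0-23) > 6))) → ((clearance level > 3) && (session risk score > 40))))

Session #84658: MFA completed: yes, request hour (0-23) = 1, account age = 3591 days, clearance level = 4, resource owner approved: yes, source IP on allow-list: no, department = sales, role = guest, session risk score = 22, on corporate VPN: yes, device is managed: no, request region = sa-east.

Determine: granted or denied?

Atomic conditions:
  NOT MFA completed: yes → false
  resource owner approved: yes → true
  device is managed: no → false
  on corporate VPN: yes → true
  NOT source IP on allow-list: no → true
  department ∈ {finance, legal, sales}: sales is in the set → true
  role = editor: guest == editor is false
  request region = us-east: sa-east == us-east is false
  session risk score ≥ 80: 22 ≥ 80 is false
  account age ≤ 664 days: 3591 ≤ 664 is false
  request hour (0-23) > 6: 1 > 6 is false
  clearance level > 3: 4 > 3 is true
  session risk score > 40: 22 > 40 is false
Combine:
[1.1.2.1] true AND false = false
[1.1.2] NOT false = true
[1.1] false AND true = false
[1.2.1] true AND true = true
[1.2.2.1] exactly-one(true, false) = true
[1.2.2] NOT true = false
[1.2] exactly-one(true, false) = true
[1] false OR true = true
[2.1.1] false AND false AND false = false
[2.1] NOT false = true
[2.2.1.1] true → false = false
[2.2.1] NOT false = true
[2.2.2] true AND false = false
[2.2] true → false = false
[2] true AND false = false
[root] true OR false = true
Overall: true → granted

Granted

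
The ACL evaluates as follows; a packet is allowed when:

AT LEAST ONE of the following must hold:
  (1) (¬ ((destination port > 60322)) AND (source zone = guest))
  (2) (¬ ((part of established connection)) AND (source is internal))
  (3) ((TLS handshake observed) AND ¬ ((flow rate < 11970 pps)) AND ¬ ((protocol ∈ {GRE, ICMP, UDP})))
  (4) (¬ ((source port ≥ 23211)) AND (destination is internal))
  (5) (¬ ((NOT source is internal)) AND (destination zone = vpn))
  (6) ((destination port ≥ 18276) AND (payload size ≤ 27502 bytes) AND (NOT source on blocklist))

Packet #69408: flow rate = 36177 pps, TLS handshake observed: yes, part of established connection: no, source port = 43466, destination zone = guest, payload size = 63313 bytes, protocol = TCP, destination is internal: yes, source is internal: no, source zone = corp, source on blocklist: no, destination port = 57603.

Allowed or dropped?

Atomic conditions:
  destination port > 60322: 57603 > 60322 is false
  source zone = guest: corp == guest is false
  part of established connection: no → false
  source is internal: no → false
  TLS handshake observed: yes → true
  flow rate < 11970 pps: 36177 < 11970 is false
  protocol ∈ {GRE, ICMP, UDP}: TCP is not in the set → false
  source port ≥ 23211: 43466 ≥ 23211 is true
  destination is internal: yes → true
  NOT source is internal: no → true
  destination zone = vpn: guest == vpn is false
  destination port ≥ 18276: 57603 ≥ 18276 is true
  payload size ≤ 27502 bytes: 63313 ≤ 27502 is false
  NOT source on blocklist: no → true
Combine:
[1.1] NOT false = true
[1] true AND false = false
[2.1] NOT false = true
[2] true AND false = false
[3.2] NOT false = true
[3.3] NOT false = true
[3] true AND true AND true = true
[4.1] NOT true = false
[4] false AND true = false
[5.1] NOT true = false
[5] false AND false = false
[6] true AND false AND true = false
[root] false OR false OR true OR false OR false OR false = true
Overall: true → allowed

Allowed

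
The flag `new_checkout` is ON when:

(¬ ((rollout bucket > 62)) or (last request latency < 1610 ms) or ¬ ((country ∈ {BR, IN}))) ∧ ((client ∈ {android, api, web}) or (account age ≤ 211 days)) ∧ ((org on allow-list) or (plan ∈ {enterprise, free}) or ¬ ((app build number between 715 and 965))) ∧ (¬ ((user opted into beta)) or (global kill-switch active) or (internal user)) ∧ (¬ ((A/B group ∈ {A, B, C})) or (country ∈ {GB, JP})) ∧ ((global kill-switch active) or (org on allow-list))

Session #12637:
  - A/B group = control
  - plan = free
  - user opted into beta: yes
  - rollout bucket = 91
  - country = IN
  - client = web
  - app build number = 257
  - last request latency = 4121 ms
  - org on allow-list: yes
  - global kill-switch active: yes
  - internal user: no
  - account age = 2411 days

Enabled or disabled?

Disabled

Atomic conditions:
  rollout bucket > 62: 91 > 62 is true
  last request latency < 1610 ms: 4121 < 1610 is false
  country ∈ {BR, IN}: IN is in the set → true
  client ∈ {android, api, web}: web is in the set → true
  account age ≤ 211 days: 2411 ≤ 211 is false
  org on allow-list: yes → true
  plan ∈ {enterprise, free}: free is in the set → true
  app build number between 715 and 965: 257 in [715, 965] is false
  user opted into beta: yes → true
  global kill-switch active: yes → true
  internal user: no → false
  A/B group ∈ {A, B, C}: control is not in the set → false
  country ∈ {GB, JP}: IN is not in the set → false
Combine:
[1.1] NOT true = false
[1.3] NOT true = false
[1] false OR false OR false = false
[2] true OR false = true
[3.3] NOT false = true
[3] true OR true OR true = true
[4.1] NOT true = false
[4] false OR true OR false = true
[5.1] NOT false = true
[5] true OR false = true
[6] true OR true = true
[root] false AND true AND true AND true AND true AND true = false
Overall: false → disabled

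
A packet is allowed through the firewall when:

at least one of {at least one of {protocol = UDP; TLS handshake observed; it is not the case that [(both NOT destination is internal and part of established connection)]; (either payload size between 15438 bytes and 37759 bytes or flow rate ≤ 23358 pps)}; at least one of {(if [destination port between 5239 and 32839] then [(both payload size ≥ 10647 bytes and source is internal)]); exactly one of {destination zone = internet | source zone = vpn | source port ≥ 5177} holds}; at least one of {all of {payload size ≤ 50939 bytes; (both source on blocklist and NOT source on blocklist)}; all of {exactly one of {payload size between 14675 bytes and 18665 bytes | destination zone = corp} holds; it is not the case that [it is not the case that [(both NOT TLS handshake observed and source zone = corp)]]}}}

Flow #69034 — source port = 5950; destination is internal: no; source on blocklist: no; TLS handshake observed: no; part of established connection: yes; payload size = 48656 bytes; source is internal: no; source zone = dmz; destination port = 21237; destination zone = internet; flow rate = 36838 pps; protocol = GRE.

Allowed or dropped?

Atomic conditions:
  protocol = UDP: GRE == UDP is false
  TLS handshake observed: no → false
  NOT destination is internal: no → true
  part of established connection: yes → true
  payload size between 15438 bytes and 37759 bytes: 48656 in [15438, 37759] is false
  flow rate ≤ 23358 pps: 36838 ≤ 23358 is false
  destination port between 5239 and 32839: 21237 in [5239, 32839] is true
  payload size ≥ 10647 bytes: 48656 ≥ 10647 is true
  source is internal: no → false
  destination zone = internet: internet == internet is true
  source zone = vpn: dmz == vpn is false
  source port ≥ 5177: 5950 ≥ 5177 is true
  payload size ≤ 50939 bytes: 48656 ≤ 50939 is true
  source on blocklist: no → false
  NOT source on blocklist: no → true
  payload size between 14675 bytes and 18665 bytes: 48656 in [14675, 18665] is false
  destination zone = corp: internet == corp is false
  NOT TLS handshake observed: no → true
  source zone = corp: dmz == corp is false
Combine:
[1.3.1] true AND true = true
[1.3] NOT true = false
[1.4] false OR false = false
[1] false OR false OR false OR false = false
[2.1.2] true AND false = false
[2.1] true → false = false
[2.2] exactly-one(true, false, true) = false
[2] false OR false = false
[3.1.2] false AND true = false
[3.1] true AND false = false
[3.2.1] exactly-one(false, false) = false
[3.2.2.1.1] true AND false = false
[3.2.2.1] NOT false = true
[3.2.2] NOT true = false
[3.2] false AND false = false
[3] false OR false = false
[root] false OR false OR false = false
Overall: false → dropped

Dropped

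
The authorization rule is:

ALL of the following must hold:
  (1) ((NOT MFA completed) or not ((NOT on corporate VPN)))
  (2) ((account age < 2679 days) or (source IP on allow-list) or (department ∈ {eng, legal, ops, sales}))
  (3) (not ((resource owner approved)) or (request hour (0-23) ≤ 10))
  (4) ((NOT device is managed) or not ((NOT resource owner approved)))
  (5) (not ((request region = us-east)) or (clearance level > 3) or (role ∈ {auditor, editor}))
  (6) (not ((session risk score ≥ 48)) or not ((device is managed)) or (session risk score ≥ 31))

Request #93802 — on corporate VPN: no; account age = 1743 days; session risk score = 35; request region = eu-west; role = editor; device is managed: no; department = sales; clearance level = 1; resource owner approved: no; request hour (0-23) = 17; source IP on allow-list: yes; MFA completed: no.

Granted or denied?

Atomic conditions:
  NOT MFA completed: no → true
  NOT on corporate VPN: no → true
  account age < 2679 days: 1743 < 2679 is true
  source IP on allow-list: yes → true
  department ∈ {eng, legal, ops, sales}: sales is in the set → true
  resource owner approved: no → false
  request hour (0-23) ≤ 10: 17 ≤ 10 is false
  NOT device is managed: no → true
  NOT resource owner approved: no → true
  request region = us-east: eu-west == us-east is false
  clearance level > 3: 1 > 3 is false
  role ∈ {auditor, editor}: editor is in the set → true
  session risk score ≥ 48: 35 ≥ 48 is false
  device is managed: no → false
  session risk score ≥ 31: 35 ≥ 31 is true
Combine:
[1.2] NOT true = false
[1] true OR false = true
[2] true OR true OR true = true
[3.1] NOT false = true
[3] true OR false = true
[4.2] NOT true = false
[4] true OR false = true
[5.1] NOT false = true
[5] true OR false OR true = true
[6.1] NOT false = true
[6.2] NOT false = true
[6] true OR true OR true = true
[root] true AND true AND true AND true AND true AND true = true
Overall: true → granted

Granted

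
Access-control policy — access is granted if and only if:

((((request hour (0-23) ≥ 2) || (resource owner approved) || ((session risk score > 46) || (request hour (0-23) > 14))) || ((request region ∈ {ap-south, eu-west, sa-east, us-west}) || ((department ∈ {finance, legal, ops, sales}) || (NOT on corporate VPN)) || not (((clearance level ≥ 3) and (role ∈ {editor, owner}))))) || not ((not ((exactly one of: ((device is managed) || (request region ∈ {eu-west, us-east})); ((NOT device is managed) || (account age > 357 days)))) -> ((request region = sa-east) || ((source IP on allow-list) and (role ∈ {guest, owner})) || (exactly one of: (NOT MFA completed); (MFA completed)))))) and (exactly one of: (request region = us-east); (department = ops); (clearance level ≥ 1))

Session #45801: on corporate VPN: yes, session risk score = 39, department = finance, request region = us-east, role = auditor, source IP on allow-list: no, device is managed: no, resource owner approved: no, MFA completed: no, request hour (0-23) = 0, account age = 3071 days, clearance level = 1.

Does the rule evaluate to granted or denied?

Atomic conditions:
  request hour (0-23) ≥ 2: 0 ≥ 2 is false
  resource owner approved: no → false
  session risk score > 46: 39 > 46 is false
  request hour (0-23) > 14: 0 > 14 is false
  request region ∈ {ap-south, eu-west, sa-east, us-west}: us-east is not in the set → false
  department ∈ {finance, legal, ops, sales}: finance is in the set → true
  NOT on corporate VPN: yes → false
  clearance level ≥ 3: 1 ≥ 3 is false
  role ∈ {editor, owner}: auditor is not in the set → false
  device is managed: no → false
  request region ∈ {eu-west, us-east}: us-east is in the set → true
  NOT device is managed: no → true
  account age > 357 days: 3071 > 357 is true
  request region = sa-east: us-east == sa-east is false
  source IP on allow-list: no → false
  role ∈ {guest, owner}: auditor is not in the set → false
  NOT MFA completed: no → true
  MFA completed: no → false
  request region = us-east: us-east == us-east is true
  department = ops: finance == ops is false
  clearance level ≥ 1: 1 ≥ 1 is true
Combine:
[1.1.1.3] false OR false = false
[1.1.1] false OR false OR false = false
[1.1.2.2] true OR false = true
[1.1.2.3.1] false AND false = false
[1.1.2.3] NOT false = true
[1.1.2] false OR true OR true = true
[1.1] false OR true = true
[1.2.1.1.1.1] false OR true = true
[1.2.1.1.1.2] true OR true = true
[1.2.1.1.1] exactly-one(true, true) = false
[1.2.1.1] NOT false = true
[1.2.1.2.2] false AND false = false
[1.2.1.2.3] exactly-one(true, false) = true
[1.2.1.2] false OR false OR true = true
[1.2.1] true → true = true
[1.2] NOT true = false
[1] true OR false = true
[2] exactly-one(true, false, true) = false
[root] true AND false = false
Overall: false → denied

Denied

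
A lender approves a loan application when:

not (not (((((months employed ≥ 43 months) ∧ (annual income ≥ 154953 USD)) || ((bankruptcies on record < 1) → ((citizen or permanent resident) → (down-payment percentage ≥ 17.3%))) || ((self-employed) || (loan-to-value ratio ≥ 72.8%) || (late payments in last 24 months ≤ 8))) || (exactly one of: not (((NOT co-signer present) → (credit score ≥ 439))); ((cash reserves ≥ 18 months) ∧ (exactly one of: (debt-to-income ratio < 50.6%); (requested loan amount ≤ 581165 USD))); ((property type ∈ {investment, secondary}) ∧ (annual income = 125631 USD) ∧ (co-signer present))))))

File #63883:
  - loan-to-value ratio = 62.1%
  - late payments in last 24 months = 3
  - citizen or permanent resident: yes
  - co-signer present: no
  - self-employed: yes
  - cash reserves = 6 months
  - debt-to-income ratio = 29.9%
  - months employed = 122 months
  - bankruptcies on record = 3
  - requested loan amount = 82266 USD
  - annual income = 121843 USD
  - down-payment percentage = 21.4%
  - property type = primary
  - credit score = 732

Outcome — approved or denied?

Approved

Atomic conditions:
  months employed ≥ 43 months: 122 ≥ 43 is true
  annual income ≥ 154953 USD: 121843 ≥ 154953 is false
  bankruptcies on record < 1: 3 < 1 is false
  citizen or permanent resident: yes → true
  down-payment percentage ≥ 17.3%: 21.4 ≥ 17.3 is true
  self-employed: yes → true
  loan-to-value ratio ≥ 72.8%: 62.1 ≥ 72.8 is false
  late payments in last 24 months ≤ 8: 3 ≤ 8 is true
  NOT co-signer present: no → true
  credit score ≥ 439: 732 ≥ 439 is true
  cash reserves ≥ 18 months: 6 ≥ 18 is false
  debt-to-income ratio < 50.6%: 29.9 < 50.6 is true
  requested loan amount ≤ 581165 USD: 82266 ≤ 581165 is true
  property type ∈ {investment, secondary}: primary is not in the set → false
  annual income = 125631 USD: 121843 == 125631 is false
  co-signer present: no → false
Combine:
[1.1.1.1] true AND false = false
[1.1.1.2.2] true → true = true
[1.1.1.2] false → true (antecedent false ⇒ implication holds) = true
[1.1.1.3] true OR false OR true = true
[1.1.1] false OR true OR true = true
[1.1.2.1.1] true → true = true
[1.1.2.1] NOT true = false
[1.1.2.2.2] exactly-one(true, true) = false
[1.1.2.2] false AND false = false
[1.1.2.3] false AND false AND false = false
[1.1.2] exactly-one(false, false, false) = false
[1.1] true OR false = true
[1] NOT true = false
[root] NOT false = true
Overall: true → approved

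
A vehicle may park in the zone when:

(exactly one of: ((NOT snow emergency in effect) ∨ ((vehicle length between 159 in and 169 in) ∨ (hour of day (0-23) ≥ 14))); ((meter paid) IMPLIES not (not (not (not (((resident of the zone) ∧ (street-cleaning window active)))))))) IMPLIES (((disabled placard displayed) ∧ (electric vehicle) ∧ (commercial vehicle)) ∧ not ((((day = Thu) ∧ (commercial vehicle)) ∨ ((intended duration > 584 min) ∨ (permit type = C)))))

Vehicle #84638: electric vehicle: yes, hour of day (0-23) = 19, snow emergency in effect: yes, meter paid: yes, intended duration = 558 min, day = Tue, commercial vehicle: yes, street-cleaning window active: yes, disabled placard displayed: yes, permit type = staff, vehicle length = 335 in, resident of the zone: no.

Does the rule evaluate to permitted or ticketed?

Atomic conditions:
  NOT snow emergency in effect: yes → false
  vehicle length between 159 in and 169 in: 335 in [159, 169] is false
  hour of day (0-23) ≥ 14: 19 ≥ 14 is true
  meter paid: yes → true
  resident of the zone: no → false
  street-cleaning window active: yes → true
  disabled placard displayed: yes → true
  electric vehicle: yes → true
  commercial vehicle: yes → true
  day = Thu: Tue == Thu is false
  intended duration > 584 min: 558 > 584 is false
  permit type = C: staff == C is false
Combine:
[1.1.2] false OR true = true
[1.1] false OR true = true
[1.2.2.1.1.1.1] false AND true = false
[1.2.2.1.1.1] NOT false = true
[1.2.2.1.1] NOT true = false
[1.2.2.1] NOT false = true
[1.2.2] NOT true = false
[1.2] true → false = false
[1] exactly-one(true, false) = true
[2.1] true AND true AND true = true
[2.2.1.1] false AND true = false
[2.2.1.2] false OR false = false
[2.2.1] false OR false = false
[2.2] NOT false = true
[2] true AND true = true
[root] true → true = true
Overall: true → permitted

Permitted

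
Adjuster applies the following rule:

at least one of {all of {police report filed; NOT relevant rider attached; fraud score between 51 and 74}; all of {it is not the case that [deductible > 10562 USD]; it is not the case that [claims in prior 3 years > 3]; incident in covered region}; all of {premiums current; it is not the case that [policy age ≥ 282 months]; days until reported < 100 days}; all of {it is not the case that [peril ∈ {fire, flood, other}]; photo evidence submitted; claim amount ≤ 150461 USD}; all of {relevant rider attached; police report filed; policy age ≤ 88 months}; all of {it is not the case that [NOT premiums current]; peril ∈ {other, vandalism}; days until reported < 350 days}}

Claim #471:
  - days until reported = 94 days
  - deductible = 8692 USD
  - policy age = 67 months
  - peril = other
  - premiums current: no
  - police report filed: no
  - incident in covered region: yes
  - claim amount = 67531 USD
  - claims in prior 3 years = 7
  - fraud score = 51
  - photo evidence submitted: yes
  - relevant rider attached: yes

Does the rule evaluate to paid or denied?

Atomic conditions:
  police report filed: no → false
  NOT relevant rider attached: yes → false
  fraud score between 51 and 74: 51 in [51, 74] is true
  deductible > 10562 USD: 8692 > 10562 is false
  claims in prior 3 years > 3: 7 > 3 is true
  incident in covered region: yes → true
  premiums current: no → false
  policy age ≥ 282 months: 67 ≥ 282 is false
  days until reported < 100 days: 94 < 100 is true
  peril ∈ {fire, flood, other}: other is in the set → true
  photo evidence submitted: yes → true
  claim amount ≤ 150461 USD: 67531 ≤ 150461 is true
  relevant rider attached: yes → true
  policy age ≤ 88 months: 67 ≤ 88 is true
  NOT premiums current: no → true
  peril ∈ {other, vandalism}: other is in the set → true
  days until reported < 350 days: 94 < 350 is true
Combine:
[1] false AND false AND true = false
[2.1] NOT false = true
[2.2] NOT true = false
[2] true AND false AND true = false
[3.2] NOT false = true
[3] false AND true AND true = false
[4.1] NOT true = false
[4] false AND true AND true = false
[5] true AND false AND true = false
[6.1] NOT true = false
[6] false AND true AND true = false
[root] false OR false OR false OR false OR false OR false = false
Overall: false → denied

Denied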